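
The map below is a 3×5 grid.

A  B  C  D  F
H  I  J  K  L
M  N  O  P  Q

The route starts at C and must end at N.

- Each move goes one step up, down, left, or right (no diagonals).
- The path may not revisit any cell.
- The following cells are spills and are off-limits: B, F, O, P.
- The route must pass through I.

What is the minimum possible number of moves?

Any route passes through I somewhere between C and N. Summing Manhattan distances along the two legs (C → I → N) gives a lower bound of 2 + 1 = 3 moves.
A route of 3 moves achieves this: C → J → I → N.
Since 3 matches the lower bound, it is optimal.

3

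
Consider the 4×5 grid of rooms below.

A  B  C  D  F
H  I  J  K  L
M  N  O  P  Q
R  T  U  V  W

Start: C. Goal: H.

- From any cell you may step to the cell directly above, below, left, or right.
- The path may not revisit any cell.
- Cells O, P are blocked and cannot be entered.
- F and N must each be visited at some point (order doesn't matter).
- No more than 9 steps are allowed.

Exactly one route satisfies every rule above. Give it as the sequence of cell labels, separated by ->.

Any route must reach F and N and still end at H within 9 moves, so the order of the required stops is forced.
Route from C: 2× right (reaching F), down to L, 3× left (reaching I), down to N, left to M, up to H — 9 moves in all.
Check: all required cells visited; 9 ≤ 9 moves.

C -> D -> F -> L -> K -> J -> I -> N -> M -> H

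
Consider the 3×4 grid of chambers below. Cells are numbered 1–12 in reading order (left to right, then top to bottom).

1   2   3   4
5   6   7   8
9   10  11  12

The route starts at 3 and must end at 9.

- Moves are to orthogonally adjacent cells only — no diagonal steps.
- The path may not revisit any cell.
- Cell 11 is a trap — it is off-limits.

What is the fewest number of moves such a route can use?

4

The Manhattan distance from 3 to 9 is |1−3| + |3−1| = 4, so at least 4 moves are needed.
A route of 4 moves achieves this: 3 → 7 → 6 → 10 → 9.
Since 4 matches the lower bound, it is optimal.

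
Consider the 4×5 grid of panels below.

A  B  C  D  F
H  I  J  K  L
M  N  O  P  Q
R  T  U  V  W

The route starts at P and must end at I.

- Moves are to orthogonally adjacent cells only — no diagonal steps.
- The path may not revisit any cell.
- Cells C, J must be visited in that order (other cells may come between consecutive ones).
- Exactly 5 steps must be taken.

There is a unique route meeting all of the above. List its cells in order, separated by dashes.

The waypoints must appear in the order C, J, with no cell reused.
Route from P: up 2 to D, left 1 to C, down 1 to J, left 1 to I — 5 moves in all.
Check: order respected (C at step 3, J at step 4); 5 moves as required.

P - K - D - C - J - I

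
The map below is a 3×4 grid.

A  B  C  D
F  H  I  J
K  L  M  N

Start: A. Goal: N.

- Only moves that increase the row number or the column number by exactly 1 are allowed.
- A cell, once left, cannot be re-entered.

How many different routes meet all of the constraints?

A right/down-only route from A to N makes exactly 2 down-moves and 3 right-moves in some order.
With no other constraints that would be C(5,2) = 10 routes.
That gives 10 routes.

10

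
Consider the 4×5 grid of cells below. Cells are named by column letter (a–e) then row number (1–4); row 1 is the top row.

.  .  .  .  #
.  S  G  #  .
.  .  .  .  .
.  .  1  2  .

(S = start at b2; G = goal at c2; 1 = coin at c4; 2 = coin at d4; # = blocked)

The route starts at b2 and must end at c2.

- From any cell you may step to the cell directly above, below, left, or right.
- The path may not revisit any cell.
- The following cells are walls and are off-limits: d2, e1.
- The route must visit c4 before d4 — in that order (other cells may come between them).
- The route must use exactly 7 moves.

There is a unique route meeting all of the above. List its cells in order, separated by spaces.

The waypoints must appear in the order c4, d4, with no cell reused.
Route from b2: down 2 to b4, right 2 to d4, up 1 to d3, left 1 to c3, up 1 to c2 — 7 moves in all.
Check: order respected (1 at step 3, 2 at step 4); 7 moves as required.

b2 b3 b4 c4 d4 d3 c3 c2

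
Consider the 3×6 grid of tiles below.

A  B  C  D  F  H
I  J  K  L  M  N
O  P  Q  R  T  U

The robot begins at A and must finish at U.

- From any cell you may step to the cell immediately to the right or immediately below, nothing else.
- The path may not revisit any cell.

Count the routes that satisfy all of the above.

21

A right/down-only route from A to U makes exactly 2 down-moves and 5 right-moves in some order.
With no other constraints that would be C(7,2) = 21 routes.
That gives 21 routes.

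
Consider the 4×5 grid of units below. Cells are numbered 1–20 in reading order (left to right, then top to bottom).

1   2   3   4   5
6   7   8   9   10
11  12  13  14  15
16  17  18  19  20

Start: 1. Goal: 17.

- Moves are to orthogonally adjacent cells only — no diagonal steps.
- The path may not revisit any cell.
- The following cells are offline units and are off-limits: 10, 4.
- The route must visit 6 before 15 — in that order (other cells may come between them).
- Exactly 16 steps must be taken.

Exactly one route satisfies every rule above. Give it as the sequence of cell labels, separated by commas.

1, 6, 7, 2, 3, 8, 9, 14, 15, 20, 19, 18, 13, 12, 11, 16, 17

The waypoints must appear in the order 6, 15, with no cell reused.
Route from 1: down 1 to 6, right 1 to 7, up 1 to 2, right 1 to 3, down 1 to 8, right 1 to 9, down 1 to 14, right 1 to 15, down 1 to 20, left 2 to 18, up 1 to 13, left 2 to 11, down 1 to 16, right 1 to 17 — 16 moves in all.
Check: order respected (6 at step 1, 15 at step 8); 16 moves as required.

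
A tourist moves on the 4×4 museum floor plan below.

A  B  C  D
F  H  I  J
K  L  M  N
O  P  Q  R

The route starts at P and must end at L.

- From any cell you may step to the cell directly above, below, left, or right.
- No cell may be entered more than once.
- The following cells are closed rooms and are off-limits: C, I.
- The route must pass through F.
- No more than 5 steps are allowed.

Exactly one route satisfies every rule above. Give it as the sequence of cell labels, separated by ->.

The budget equals the shortest possible length, so every move has to be on a shortest route through the required cells.
Route from P: left 1 to O, up 2 to F, right 1 to H, down 1 to L — 5 moves in all.
Check: all required cells visited; 5 ≤ 5 moves.

P -> O -> K -> F -> H -> L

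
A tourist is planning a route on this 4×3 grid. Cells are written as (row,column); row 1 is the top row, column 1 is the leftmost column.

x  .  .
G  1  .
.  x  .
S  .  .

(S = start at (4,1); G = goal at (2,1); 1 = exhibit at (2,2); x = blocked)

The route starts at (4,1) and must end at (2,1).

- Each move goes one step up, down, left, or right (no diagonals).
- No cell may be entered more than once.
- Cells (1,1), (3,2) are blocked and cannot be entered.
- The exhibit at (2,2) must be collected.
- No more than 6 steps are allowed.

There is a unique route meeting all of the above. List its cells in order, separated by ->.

(4,1) -> (4,2) -> (4,3) -> (3,3) -> (2,3) -> (2,2) -> (2,1)

The budget equals the shortest possible length, so every move has to be on a shortest route through the required cells.
Route from (4,1): 2× right (reaching (4,3)), 2× up (reaching (2,3)), 2× left (reaching (2,1)) — 6 moves in all.
Check: all required cells visited; 6 ≤ 6 moves.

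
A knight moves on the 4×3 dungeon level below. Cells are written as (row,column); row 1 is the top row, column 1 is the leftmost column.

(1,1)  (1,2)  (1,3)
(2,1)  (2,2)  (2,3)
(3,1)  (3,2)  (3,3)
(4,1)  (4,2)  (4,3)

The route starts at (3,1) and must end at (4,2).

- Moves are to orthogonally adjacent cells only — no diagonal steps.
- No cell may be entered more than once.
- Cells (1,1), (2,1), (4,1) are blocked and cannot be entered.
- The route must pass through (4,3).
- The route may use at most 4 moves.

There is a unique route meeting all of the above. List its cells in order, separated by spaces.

The 4-move cap with required stops at (4,3) leaves no slack for detours.
Route from (3,1): 2× right (reaching (3,3)), down to (4,3), left to (4,2) — 4 moves in all.
Check: all required cells visited; 4 ≤ 4 moves.

(3,1) (3,2) (3,3) (4,3) (4,2)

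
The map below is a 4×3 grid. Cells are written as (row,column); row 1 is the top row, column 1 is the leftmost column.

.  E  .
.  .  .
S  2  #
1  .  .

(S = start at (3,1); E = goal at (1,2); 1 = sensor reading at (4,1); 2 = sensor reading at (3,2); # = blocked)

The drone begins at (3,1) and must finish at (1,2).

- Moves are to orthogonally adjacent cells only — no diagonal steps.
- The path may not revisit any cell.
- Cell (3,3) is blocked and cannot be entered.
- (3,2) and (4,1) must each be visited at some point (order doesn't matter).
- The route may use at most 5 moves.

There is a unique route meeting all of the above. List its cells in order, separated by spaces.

The 5-move cap with required stops at (3,2), (4,1) leaves no slack for detours.
Route from (3,1): down 1 to (4,1), right 1 to (4,2), up 3 to (1,2) — 5 moves in all.
Check: all required cells visited; 5 ≤ 5 moves.

(3,1) (4,1) (4,2) (3,2) (2,2) (1,2)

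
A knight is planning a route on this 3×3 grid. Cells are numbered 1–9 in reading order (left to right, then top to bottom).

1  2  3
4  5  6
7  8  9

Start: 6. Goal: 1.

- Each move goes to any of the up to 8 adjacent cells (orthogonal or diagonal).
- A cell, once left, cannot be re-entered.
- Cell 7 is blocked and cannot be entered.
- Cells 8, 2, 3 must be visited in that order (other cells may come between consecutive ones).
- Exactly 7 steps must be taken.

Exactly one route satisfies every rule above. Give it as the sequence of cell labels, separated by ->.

The waypoints must appear in the order 8, 2, 3, with no cell reused.
Route from 6: down to 9, left to 8, up-left to 4, up-right to 2, right to 3, down-left to 5, up-left to 1 — 7 moves in all.
Check: order respected (8 at step 2, 2 at step 4, 3 at step 5); 7 moves as required.

6 -> 9 -> 8 -> 4 -> 2 -> 3 -> 5 -> 1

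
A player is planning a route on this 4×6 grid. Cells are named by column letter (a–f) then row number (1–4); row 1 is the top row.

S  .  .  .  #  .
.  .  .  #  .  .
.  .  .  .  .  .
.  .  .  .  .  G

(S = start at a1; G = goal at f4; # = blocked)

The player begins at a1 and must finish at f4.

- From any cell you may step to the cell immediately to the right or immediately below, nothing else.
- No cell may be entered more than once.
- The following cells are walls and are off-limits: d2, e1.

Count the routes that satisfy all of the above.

28

A right/down-only route from a1 to f4 makes exactly 3 down-moves and 5 right-moves in some order.
With no other constraints that would be C(8,3) = 56 routes.
Subtract routes through each blocked cell (inclusion–exclusion for overlaps): − through e1: 4 − through d2: 24 → 28.
That gives 28 routes.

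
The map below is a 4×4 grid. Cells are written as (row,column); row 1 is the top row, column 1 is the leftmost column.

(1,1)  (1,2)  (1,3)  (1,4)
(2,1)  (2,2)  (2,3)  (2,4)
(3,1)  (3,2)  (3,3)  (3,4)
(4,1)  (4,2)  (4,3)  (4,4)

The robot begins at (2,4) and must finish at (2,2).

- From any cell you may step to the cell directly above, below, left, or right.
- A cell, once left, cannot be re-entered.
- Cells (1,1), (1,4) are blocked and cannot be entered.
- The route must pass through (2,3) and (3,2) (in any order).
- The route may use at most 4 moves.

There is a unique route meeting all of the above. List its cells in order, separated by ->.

(2,4) -> (2,3) -> (3,3) -> (3,2) -> (2,2)

The budget equals the shortest possible length, so every move has to be on a shortest route through the required cells.
Route from (2,4): left 1 to (2,3), down 1 to (3,3), left 1 to (3,2), up 1 to (2,2) — 4 moves in all.
Check: all required cells visited; 4 ≤ 4 moves.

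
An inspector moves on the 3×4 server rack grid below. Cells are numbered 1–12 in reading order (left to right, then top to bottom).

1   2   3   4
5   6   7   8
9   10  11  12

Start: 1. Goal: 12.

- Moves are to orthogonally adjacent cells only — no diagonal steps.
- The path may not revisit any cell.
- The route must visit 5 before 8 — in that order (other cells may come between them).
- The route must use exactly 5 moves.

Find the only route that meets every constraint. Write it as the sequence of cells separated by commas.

The waypoints must appear in the order 5, 8, with no cell reused.
Route from 1: down to 5, 3× right (reaching 8), down to 12 — 5 moves in all.
Check: order respected (5 at step 1, 8 at step 4); 5 moves as required.

1, 5, 6, 7, 8, 12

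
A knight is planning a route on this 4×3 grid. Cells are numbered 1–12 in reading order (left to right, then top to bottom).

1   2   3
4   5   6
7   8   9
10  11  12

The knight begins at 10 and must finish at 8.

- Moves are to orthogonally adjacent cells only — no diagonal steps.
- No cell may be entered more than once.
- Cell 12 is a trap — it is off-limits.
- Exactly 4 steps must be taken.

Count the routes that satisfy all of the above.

Need simple routes of exactly 4 moves from 10 to 8 (Manhattan distance 2, so 1 moves are spent on a detour and 1 undoing it).
Enumerating: 10 7 4 5 8.
That gives 1 route.

1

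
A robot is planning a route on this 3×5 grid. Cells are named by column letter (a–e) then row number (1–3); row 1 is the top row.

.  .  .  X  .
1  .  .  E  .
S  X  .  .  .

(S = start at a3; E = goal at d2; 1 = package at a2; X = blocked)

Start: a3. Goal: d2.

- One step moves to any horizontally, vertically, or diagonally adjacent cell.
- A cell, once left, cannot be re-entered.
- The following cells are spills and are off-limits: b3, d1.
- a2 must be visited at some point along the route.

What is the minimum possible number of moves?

4

Any route passes through a2 somewhere between a3 and d2. Summing Chebyshev distances along the two legs (a3 → a2 → d2) gives a lower bound of 1 + 3 = 4 moves.
A route of 4 moves achieves this: a3 → a2 → b1 → c1 → d2.
Since 4 matches the lower bound, it is optimal.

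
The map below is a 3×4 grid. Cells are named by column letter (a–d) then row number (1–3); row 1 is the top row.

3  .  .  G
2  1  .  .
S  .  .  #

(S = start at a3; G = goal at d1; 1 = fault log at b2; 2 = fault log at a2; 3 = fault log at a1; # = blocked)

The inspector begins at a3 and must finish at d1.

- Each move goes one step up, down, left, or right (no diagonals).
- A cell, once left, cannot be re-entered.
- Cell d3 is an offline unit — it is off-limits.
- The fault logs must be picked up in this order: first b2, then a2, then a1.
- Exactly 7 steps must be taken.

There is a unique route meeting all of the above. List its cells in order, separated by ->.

The waypoints must appear in the order b2, a2, a1, with no cell reused.
Route from a3: right 1 to b3, up 1 to b2, left 1 to a2, up 1 to a1, right 3 to d1 — 7 moves in all.
Check: order respected (1 at step 2, 2 at step 3, 3 at step 4); 7 moves as required.

a3 -> b3 -> b2 -> a2 -> a1 -> b1 -> c1 -> d1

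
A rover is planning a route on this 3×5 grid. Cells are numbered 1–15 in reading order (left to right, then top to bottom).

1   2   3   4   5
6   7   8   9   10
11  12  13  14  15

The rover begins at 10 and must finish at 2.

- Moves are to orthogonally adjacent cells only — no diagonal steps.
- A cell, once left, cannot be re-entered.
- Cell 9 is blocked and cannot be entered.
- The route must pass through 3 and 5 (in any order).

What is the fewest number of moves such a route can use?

Any route passes through 3 and 5 in some order between 10 and 2. Summing Manhattan distances along each leg and taking the cheapest ordering (10 → 5 → 3 → 2) gives a lower bound of 1 + 2 + 1 = 4 moves.
A route of 4 moves achieves this: 10 → 5 → 4 → 3 → 2.
Since 4 matches the lower bound, it is optimal.

4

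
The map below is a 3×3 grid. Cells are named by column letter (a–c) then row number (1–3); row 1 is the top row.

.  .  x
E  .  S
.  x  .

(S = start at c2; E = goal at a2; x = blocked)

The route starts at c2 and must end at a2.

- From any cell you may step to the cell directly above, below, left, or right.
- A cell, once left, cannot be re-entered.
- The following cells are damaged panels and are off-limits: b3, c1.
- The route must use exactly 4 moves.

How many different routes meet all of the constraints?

Need simple routes of exactly 4 moves from c2 to a2 (Manhattan distance 2, so 1 moves are spent on a detour and 1 undoing it).
Enumerating: c2 b2 b1 a1 a2.
That gives 1 route.

1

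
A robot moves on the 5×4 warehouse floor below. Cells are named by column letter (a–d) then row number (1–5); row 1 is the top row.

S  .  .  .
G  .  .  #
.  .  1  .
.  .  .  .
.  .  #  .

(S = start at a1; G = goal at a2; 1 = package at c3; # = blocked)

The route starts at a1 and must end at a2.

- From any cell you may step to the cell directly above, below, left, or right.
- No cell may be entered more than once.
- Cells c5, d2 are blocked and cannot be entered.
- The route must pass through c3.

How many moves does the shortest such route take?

7

Any route passes through c3 somewhere between a1 and a2. Summing Manhattan distances along the two legs (a1 → c3 → a2) gives a lower bound of 4 + 3 = 7 moves.
A route of 7 moves achieves this: a1 → b1 → b2 → c2 → c3 → b3 → a3 → a2.
Since 7 matches the lower bound, it is optimal.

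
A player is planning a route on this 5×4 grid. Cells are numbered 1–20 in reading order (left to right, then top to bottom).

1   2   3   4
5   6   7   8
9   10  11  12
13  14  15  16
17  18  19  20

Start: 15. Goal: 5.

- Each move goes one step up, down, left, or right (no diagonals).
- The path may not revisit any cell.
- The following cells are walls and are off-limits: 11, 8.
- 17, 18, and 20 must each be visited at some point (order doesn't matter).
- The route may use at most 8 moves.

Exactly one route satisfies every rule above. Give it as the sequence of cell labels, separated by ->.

The budget equals the shortest possible length, so every move has to be on a shortest route through the required cells.
Route from 15: right 1 to 16, down 1 to 20, left 3 to 17, up 3 to 5 — 8 moves in all.
Check: all required cells visited; 8 ≤ 8 moves.

15 -> 16 -> 20 -> 19 -> 18 -> 17 -> 13 -> 9 -> 5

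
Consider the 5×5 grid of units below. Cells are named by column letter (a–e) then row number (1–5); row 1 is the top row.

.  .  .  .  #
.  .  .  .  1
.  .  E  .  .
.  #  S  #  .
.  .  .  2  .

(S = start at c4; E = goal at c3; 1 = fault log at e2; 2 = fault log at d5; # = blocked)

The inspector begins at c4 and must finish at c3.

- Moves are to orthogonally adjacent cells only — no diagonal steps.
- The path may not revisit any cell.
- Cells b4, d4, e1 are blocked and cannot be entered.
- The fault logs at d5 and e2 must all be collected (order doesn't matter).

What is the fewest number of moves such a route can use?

Any route passes through d5 and e2 in some order between c4 and c3. Summing Manhattan distances along each leg and taking the cheapest ordering (c4 → d5 → e2 → c3) gives a lower bound of 2 + 4 + 3 = 9 moves.
A route of 9 moves achieves this: c4 → c5 → d5 → e5 → e4 → e3 → e2 → d2 → d3 → c3.
Since 9 matches the lower bound, it is optimal.

9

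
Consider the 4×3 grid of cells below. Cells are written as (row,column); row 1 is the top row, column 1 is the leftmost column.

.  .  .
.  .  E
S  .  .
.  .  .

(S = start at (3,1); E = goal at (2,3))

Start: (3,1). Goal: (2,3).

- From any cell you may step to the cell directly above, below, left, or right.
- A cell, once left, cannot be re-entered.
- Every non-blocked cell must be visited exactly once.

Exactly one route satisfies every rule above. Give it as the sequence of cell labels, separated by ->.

(3,1) -> (4,1) -> (4,2) -> (4,3) -> (3,3) -> (3,2) -> (2,2) -> (2,1) -> (1,1) -> (1,2) -> (1,3) -> (2,3)

Need to visit all 12 open cells exactly once, starting at (3,1) and ending at (2,3).
Cell (4,1) has only two open neighbours ((3,1) and (4,2)), so the path must pass straight through it: one of those is the cell it's entered from and the other is where it exits.
Route from (3,1): down to (4,1), 2× right (reaching (4,3)), up to (3,3), left to (3,2), up to (2,2), left to (2,1), up to (1,1), 2× right (reaching (1,3)), down to (2,3) — 11 moves in all.
Check: all 12 open cells covered.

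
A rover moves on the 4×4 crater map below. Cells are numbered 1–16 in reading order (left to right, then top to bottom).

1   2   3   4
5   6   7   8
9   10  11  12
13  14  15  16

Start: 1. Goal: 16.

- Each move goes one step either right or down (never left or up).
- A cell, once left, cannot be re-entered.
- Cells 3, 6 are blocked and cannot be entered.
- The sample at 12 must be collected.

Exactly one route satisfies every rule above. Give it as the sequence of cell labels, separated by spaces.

Moves only go right or down, so the column and row indices never decrease.
Route from 1: down 2 to 9, right 3 to 12, down 1 to 16 — 6 moves in all.
Check: all required cells visited.

1 5 9 10 11 12 16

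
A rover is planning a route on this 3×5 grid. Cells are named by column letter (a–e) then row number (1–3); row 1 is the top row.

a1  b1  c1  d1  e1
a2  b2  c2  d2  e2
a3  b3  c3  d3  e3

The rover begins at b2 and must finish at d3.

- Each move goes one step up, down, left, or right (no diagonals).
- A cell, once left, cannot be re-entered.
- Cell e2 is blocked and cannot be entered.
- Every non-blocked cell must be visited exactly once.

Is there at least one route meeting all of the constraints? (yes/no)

Cell e1 has only one open neighbour but is neither the start nor the goal, so a Hamiltonian route would have to both enter and leave it through the same neighbour — impossible without revisiting.

no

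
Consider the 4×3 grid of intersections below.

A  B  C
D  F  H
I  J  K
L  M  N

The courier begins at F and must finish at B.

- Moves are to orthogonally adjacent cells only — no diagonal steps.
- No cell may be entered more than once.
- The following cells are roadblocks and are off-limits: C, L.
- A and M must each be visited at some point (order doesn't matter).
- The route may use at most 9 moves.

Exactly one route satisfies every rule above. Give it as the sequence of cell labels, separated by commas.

The 9-move cap with required stops at A, M leaves no slack for detours.
Route from F: right 1 to H, down 2 to N, left 1 to M, up 1 to J, left 1 to I, up 2 to A, right 1 to B — 9 moves in all.
Check: all required cells visited; 9 ≤ 9 moves.

F, H, K, N, M, J, I, D, A, B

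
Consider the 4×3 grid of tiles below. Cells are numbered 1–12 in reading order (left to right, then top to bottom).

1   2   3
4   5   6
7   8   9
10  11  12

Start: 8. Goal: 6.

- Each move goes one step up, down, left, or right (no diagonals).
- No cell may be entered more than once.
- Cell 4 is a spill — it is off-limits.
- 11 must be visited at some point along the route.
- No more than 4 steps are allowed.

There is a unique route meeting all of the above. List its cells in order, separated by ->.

8 -> 11 -> 12 -> 9 -> 6

Any route must reach 11 and still end at 6 within 4 moves, so the order of the required stops is forced.
Route from 8: down to 11, right to 12, 2× up (reaching 6) — 4 moves in all.
Check: all required cells visited; 4 ≤ 4 moves.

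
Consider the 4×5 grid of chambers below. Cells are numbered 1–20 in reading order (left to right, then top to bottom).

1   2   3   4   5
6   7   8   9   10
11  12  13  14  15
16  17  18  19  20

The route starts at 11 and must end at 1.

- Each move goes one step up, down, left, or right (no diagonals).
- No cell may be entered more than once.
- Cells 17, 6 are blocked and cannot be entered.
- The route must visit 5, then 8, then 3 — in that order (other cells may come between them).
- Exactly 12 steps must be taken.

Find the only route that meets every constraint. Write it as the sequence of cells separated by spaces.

11 12 13 14 15 10 5 4 9 8 3 2 1

The waypoints must appear in the order 5, 8, 3, with no cell reused.
Route from 11: 4× right (reaching 15), 2× up (reaching 5), left to 4, down to 9, left to 8, up to 3, 2× left (reaching 1) — 12 moves in all.
Check: order respected (5 at step 6, 8 at step 9, 3 at step 10); 12 moves as required.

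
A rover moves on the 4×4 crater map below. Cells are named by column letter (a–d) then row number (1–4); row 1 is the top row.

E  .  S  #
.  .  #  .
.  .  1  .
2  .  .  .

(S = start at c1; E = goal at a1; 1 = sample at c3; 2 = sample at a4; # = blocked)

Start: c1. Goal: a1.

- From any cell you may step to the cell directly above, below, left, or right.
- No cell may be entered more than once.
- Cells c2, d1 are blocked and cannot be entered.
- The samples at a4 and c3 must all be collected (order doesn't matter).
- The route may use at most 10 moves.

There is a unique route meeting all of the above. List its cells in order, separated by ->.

c1 -> b1 -> b2 -> b3 -> c3 -> c4 -> b4 -> a4 -> a3 -> a2 -> a1

Any route must reach a4 and c3 and still end at a1 within 10 moves, so the order of the required stops is forced.
Route from c1: left to b1, 2× down (reaching b3), right to c3, down to c4, 2× left (reaching a4), 3× up (reaching a1) — 10 moves in all.
Check: all required cells visited; 10 ≤ 10 moves.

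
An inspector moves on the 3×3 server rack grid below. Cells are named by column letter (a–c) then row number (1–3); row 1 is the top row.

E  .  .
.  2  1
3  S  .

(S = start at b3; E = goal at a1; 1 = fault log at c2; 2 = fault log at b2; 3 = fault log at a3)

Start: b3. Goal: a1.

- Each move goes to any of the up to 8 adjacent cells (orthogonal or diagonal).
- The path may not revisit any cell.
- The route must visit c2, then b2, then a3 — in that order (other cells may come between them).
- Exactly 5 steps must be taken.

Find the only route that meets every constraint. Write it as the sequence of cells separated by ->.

b3 -> c2 -> b2 -> a3 -> a2 -> a1

The waypoints must appear in the order c2, b2, a3, with no cell reused.
Route from b3: up-right 1 to c2, left 1 to b2, down-left 1 to a3, up 2 to a1 — 5 moves in all.
Check: order respected (1 at step 1, 2 at step 2, 3 at step 3); 5 moves as required.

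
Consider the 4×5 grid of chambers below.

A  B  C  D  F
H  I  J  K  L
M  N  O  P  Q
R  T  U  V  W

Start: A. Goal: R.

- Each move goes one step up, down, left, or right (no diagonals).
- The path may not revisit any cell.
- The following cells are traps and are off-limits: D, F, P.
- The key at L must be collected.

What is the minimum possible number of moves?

Any route passes through L somewhere between A and R. Summing Manhattan distances along the two legs (A → L → R) gives a lower bound of 5 + 6 = 11 moves.
A route of 11 moves achieves this: A → H → I → J → K → L → Q → W → V → U → T → R.
Since 11 matches the lower bound, it is optimal.

11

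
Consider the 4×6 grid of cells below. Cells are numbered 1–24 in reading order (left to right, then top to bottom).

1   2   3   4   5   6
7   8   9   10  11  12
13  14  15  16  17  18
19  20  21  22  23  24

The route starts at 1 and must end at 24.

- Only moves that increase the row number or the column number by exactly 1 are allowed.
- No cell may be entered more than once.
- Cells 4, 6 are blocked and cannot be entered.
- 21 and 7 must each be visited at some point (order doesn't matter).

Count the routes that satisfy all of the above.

A right/down-only route from 1 to 24 makes exactly 3 down-moves and 5 right-moves in some order.
With no other constraints that would be C(8,3) = 56 routes.
A monotone route can only reach the required cells in the order 7, 21, so split there and multiply the segment counts (each segment already excludes blocked cells): 1→7: 1; 7→21: 6; 21→24: 1; product = 6.
That gives 6 routes.

6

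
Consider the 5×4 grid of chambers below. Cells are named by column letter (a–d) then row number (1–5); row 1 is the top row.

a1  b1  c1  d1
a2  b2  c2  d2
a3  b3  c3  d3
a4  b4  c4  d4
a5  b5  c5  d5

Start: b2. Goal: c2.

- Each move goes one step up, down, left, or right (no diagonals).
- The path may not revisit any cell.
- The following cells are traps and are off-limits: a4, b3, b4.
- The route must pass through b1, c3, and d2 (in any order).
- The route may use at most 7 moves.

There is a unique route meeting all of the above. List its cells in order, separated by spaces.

b2 b1 c1 d1 d2 d3 c3 c2

The budget equals the shortest possible length, so every move has to be on a shortest route through the required cells.
Route from b2: up to b1, 2× right (reaching d1), 2× down (reaching d3), left to c3, up to c2 — 7 moves in all.
Check: all required cells visited; 7 ≤ 7 moves.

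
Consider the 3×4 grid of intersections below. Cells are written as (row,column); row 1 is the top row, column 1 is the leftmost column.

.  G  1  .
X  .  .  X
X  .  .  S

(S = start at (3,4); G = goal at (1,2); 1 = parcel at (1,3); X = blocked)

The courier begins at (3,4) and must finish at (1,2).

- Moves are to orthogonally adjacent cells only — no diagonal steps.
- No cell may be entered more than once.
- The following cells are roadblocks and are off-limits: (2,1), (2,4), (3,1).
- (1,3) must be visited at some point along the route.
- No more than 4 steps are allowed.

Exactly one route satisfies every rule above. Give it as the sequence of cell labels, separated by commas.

Any route must reach (1,3) and still end at (1,2) within 4 moves, so the order of the required stops is forced.
Route from (3,4): left to (3,3), 2× up (reaching (1,3)), left to (1,2) — 4 moves in all.
Check: all required cells visited; 4 ≤ 4 moves.

(3,4), (3,3), (2,3), (1,3), (1,2)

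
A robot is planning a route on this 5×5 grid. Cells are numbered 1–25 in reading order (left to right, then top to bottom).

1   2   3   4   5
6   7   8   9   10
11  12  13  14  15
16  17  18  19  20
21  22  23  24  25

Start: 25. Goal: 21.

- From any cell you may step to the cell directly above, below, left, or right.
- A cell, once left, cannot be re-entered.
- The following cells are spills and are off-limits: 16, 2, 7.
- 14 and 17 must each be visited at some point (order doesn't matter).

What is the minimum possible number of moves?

8

Any route passes through 14 and 17 in some order between 25 and 21. Summing Manhattan distances along each leg and taking the cheapest ordering (25 → 14 → 17 → 21) gives a lower bound of 3 + 3 + 2 = 8 moves.
A route of 8 moves achieves this: 25 → 20 → 15 → 14 → 19 → 18 → 17 → 22 → 21.
Since 8 matches the lower bound, it is optimal.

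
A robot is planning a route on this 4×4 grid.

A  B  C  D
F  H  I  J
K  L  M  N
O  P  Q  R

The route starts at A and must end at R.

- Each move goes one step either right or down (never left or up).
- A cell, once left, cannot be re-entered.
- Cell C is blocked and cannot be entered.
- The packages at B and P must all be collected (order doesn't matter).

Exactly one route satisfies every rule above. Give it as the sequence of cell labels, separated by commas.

A, B, H, L, P, Q, R

Moves only go right or down, so the column and row indices never decrease.
Route from A: right 1 to B, down 3 to P, right 2 to R — 6 moves in all.
Check: all required cells visited.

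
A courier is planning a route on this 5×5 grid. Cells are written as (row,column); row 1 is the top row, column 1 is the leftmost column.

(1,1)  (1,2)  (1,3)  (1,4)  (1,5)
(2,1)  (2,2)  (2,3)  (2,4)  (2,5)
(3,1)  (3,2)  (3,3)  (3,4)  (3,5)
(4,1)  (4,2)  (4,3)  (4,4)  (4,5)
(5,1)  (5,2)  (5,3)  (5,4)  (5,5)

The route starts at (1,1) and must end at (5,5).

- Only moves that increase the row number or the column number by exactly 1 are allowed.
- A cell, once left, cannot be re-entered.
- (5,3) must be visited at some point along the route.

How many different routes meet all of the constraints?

15

A right/down-only route from (1,1) to (5,5) makes exactly 4 down-moves and 4 right-moves in some order.
With no other constraints that would be C(8,4) = 70 routes.
Split at (5,3) and multiply the segment counts: (1,1)→(5,3): 15; (5,3)→(5,5): 1; product = 15.
That gives 15 routes.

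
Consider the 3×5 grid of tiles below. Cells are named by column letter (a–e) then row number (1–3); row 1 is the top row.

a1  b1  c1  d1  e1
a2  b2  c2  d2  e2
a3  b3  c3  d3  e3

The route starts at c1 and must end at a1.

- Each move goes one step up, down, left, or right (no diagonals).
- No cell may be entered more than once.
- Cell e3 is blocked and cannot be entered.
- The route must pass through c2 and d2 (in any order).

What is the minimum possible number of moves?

6

Any route passes through c2 and d2 in some order between c1 and a1. Summing Manhattan distances along each leg and taking the cheapest ordering (c1 → c2 → d2 → a1) gives a lower bound of 1 + 1 + 4 = 6 moves.
A route of 6 moves achieves this: c1 → d1 → d2 → c2 → b2 → b1 → a1.
Since 6 matches the lower bound, it is optimal.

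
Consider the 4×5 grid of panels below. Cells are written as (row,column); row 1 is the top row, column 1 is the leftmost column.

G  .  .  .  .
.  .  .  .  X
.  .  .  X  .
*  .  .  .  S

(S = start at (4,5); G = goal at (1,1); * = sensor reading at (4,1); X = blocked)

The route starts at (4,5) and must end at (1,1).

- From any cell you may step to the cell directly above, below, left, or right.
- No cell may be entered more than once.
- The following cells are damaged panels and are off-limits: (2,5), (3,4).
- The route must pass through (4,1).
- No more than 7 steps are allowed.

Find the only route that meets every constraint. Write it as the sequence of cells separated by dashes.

The budget equals the shortest possible length, so every move has to be on a shortest route through the required cells.
Route from (4,5): 4× left (reaching (4,1)), 3× up (reaching (1,1)) — 7 moves in all.
Check: all required cells visited; 7 ≤ 7 moves.

(4,5) - (4,4) - (4,3) - (4,2) - (4,1) - (3,1) - (2,1) - (1,1)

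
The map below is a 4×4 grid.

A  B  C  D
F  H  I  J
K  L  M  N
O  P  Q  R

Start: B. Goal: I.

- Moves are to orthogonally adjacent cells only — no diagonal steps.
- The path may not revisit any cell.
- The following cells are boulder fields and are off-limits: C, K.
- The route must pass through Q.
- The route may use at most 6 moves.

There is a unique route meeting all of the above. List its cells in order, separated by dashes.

Any route must reach Q and still end at I within 6 moves, so the order of the required stops is forced.
Route from B: down 3 to P, right 1 to Q, up 2 to I — 6 moves in all.
Check: all required cells visited; 6 ≤ 6 moves.

B - H - L - P - Q - M - I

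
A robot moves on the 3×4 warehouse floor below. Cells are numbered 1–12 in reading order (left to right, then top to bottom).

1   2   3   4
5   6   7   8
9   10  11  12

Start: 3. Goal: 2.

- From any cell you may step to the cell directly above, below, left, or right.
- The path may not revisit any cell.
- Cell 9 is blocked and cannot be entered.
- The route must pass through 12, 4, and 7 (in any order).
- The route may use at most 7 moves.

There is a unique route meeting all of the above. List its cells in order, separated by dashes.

Any route must reach 12, 4, and 7 and still end at 2 within 7 moves, so the order of the required stops is forced.
Route from 3: right to 4, 2× down (reaching 12), left to 11, up to 7, left to 6, up to 2 — 7 moves in all.
Check: all required cells visited; 7 ≤ 7 moves.

3 - 4 - 8 - 12 - 11 - 7 - 6 - 2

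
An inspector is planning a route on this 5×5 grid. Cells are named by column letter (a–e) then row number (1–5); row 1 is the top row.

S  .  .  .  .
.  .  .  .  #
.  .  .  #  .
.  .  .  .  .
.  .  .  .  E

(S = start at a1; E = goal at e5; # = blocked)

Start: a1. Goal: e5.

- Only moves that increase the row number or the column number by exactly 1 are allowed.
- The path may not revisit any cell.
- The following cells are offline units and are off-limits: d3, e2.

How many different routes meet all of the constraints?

A right/down-only route from a1 to e5 makes exactly 4 down-moves and 4 right-moves in some order.
With no other constraints that would be C(8,4) = 70 routes.
Subtract routes through each blocked cell (inclusion–exclusion for overlaps): − through e2: 5 − through d3: 30 → 35.
That gives 35 routes.

35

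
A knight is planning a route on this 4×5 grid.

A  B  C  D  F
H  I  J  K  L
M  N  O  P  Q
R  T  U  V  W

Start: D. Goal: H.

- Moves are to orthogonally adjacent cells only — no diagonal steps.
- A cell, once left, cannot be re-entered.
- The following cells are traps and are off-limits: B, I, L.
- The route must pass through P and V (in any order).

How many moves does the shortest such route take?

Any route passes through P and V in some order between D and H. Summing Manhattan distances along each leg and taking the cheapest ordering (D → P → V → H) gives a lower bound of 2 + 1 + 5 = 8 moves.
A route of 8 moves achieves this: D → K → P → V → U → O → N → M → H.
Since 8 matches the lower bound, it is optimal.

8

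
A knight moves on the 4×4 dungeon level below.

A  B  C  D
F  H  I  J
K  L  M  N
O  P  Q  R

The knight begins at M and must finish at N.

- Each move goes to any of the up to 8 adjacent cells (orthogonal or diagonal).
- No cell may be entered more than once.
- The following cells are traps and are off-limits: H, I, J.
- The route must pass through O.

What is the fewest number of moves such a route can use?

5

Any route passes through O somewhere between M and N. Summing Chebyshev distances along the two legs (M → O → N) gives a lower bound of 2 + 3 = 5 moves.
A route of 5 moves achieves this: M → L → O → P → Q → N.
Since 5 matches the lower bound, it is optimal.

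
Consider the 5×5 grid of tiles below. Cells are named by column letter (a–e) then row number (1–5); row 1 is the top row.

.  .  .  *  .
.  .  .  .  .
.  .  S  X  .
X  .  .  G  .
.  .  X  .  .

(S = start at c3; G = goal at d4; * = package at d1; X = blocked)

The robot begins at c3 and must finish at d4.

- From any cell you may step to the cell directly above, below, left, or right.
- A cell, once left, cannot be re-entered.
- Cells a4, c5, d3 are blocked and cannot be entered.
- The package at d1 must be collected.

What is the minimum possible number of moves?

Any route passes through d1 somewhere between c3 and d4. Summing Manhattan distances along the two legs (c3 → d1 → d4) gives a lower bound of 3 + 3 = 6 moves.
That bound ignores the blocked cells. Measuring each leg by the fewest moves that actually steer around them (c3→d1: 3; d1→d4: 5) raises the lower bound to 8.
A route of 8 moves exists: c3 → c2 → c1 → d1 → d2 → e2 → e3 → e4 → d4.
Since 8 matches that lower bound, it is optimal.

8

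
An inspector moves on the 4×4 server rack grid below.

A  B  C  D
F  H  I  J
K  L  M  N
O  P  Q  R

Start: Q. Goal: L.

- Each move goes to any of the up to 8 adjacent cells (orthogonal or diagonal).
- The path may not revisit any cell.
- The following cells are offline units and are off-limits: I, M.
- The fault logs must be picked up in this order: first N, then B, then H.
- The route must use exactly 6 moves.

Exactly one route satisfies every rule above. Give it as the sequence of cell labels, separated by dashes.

Q - N - J - C - B - H - L

The waypoints must appear in the order N, B, H, with no cell reused.
Route from Q: up-right 1 to N, up 1 to J, up-left 1 to C, left 1 to B, down 2 to L — 6 moves in all.
Check: order respected (N at step 1, B at step 4, H at step 5); 6 moves as required.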